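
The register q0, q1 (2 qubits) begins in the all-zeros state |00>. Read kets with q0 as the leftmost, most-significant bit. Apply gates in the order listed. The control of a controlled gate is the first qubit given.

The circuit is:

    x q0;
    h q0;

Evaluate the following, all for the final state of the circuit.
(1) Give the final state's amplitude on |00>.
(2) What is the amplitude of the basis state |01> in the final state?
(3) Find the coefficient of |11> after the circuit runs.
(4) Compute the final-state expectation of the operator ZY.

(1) |00> carries amplitude sqrt(2)/2 in the final state.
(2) The amplitude on |01> is 0.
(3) The final state's coefficient on |11> equals 0.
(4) The expectation value of ZY is 0.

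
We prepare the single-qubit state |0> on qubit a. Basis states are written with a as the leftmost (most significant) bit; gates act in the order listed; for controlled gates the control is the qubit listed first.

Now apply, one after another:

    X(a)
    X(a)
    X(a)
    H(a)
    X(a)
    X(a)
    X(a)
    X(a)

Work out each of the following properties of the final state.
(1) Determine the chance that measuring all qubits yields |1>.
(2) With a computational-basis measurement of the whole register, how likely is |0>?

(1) Outcome |1> occurs with probability 1/2.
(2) Outcome |0> occurs with probability 1/2.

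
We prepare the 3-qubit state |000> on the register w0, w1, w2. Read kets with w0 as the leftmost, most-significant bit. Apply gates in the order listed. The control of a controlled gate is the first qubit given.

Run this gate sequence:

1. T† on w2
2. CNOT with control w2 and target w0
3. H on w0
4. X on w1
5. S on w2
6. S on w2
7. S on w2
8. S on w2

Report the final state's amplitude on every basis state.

After the circuit, the state carries amplitude sqrt(2)/2 on |010>, sqrt(2)/2 on |110>, and 0 on every other basis state.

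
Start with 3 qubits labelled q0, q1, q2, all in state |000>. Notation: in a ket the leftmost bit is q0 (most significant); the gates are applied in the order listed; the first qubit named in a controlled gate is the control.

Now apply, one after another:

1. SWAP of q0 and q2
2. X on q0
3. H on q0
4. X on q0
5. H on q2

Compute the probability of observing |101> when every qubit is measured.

The probability of measuring |101> is 1/4.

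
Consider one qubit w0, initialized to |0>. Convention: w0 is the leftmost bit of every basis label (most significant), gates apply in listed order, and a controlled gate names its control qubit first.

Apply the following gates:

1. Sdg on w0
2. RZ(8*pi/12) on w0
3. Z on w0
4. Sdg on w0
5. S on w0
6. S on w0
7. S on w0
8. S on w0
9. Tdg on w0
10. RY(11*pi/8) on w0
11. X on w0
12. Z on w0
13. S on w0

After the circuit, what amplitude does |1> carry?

|1> carries amplitude exp(I*pi/6)*cos(5*pi/16) in the final state. Key observation: steps 5-8 multiply out to the identity, so the circuit reduces to the remaining gates.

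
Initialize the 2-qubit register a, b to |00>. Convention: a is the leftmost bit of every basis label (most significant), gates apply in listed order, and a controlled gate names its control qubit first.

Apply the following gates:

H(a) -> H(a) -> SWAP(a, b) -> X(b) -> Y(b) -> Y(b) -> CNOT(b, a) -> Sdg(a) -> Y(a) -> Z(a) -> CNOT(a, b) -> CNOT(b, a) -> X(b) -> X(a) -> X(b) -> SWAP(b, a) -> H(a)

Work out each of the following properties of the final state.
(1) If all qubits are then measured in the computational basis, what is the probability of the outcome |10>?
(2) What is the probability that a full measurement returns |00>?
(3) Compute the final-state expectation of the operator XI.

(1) A full measurement returns |10> with probability 1/2.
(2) Outcome |00> occurs with probability 1/2.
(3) The observable XI averages to -1.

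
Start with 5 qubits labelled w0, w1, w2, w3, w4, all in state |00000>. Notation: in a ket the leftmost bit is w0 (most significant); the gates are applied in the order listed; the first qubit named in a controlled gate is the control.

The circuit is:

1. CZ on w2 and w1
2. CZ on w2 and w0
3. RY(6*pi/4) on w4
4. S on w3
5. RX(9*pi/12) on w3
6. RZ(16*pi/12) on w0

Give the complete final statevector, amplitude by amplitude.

The final amplitudes are sqrt(4 - 2*sqrt(2))*exp(I*pi/3)/4 on |00000>, -sqrt(4 - 2*sqrt(2))*exp(I*pi/3)/4 on |00001>, -sqrt(2*sqrt(2) + 4)*exp(5*I*pi/6)/4 on |00010>, sqrt(2*sqrt(2) + 4)*exp(5*I*pi/6)/4 on |00011>, and 0 on every other basis state.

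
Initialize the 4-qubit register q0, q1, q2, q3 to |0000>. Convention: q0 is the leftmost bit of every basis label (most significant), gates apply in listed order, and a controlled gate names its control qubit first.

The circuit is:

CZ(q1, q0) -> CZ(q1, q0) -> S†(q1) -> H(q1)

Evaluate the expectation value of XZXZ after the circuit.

The observable XZXZ averages to 0. Key observation: the block from step 1 through step 2 cancels to the identity and can be dropped.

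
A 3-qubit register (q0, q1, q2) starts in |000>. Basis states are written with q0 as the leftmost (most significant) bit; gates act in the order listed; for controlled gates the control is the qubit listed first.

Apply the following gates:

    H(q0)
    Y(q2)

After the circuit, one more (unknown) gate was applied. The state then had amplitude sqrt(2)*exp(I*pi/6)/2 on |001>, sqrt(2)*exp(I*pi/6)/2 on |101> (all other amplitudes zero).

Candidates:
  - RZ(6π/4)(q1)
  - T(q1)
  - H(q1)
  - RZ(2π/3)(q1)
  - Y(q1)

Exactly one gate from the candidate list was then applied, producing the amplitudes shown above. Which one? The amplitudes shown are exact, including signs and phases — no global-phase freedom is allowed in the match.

The applied gate was RZ(2π/3)(q1).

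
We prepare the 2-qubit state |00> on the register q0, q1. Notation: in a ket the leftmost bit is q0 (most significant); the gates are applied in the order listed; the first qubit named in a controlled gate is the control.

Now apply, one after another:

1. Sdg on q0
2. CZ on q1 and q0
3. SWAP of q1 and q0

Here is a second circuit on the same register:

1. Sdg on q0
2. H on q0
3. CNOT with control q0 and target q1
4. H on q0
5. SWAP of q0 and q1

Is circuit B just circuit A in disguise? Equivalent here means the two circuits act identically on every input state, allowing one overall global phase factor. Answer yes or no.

No — the two circuits implement different unitaries, even allowing a global phase.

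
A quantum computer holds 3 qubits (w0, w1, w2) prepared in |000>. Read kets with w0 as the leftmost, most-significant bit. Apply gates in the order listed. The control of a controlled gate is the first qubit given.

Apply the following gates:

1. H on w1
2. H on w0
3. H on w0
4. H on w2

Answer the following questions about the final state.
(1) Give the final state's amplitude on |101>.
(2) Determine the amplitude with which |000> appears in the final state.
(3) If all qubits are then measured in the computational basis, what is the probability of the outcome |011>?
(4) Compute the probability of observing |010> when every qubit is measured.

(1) The amplitude on |101> is 0. Key observation: steps 2-3 multiply out to the identity, so the circuit reduces to the remaining gates.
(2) The amplitude on |000> is 1/2.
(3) Outcome |011> occurs with probability 1/4.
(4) Outcome |010> occurs with probability 1/4.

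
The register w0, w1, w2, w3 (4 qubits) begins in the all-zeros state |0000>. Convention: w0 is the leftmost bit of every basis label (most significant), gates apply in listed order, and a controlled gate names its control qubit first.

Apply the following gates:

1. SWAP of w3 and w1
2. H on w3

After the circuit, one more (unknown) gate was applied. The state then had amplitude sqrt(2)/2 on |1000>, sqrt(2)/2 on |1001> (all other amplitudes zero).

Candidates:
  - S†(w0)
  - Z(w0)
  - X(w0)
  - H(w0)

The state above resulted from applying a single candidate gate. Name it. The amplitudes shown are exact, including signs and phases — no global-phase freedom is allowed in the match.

It was X(w0) that produced the state shown.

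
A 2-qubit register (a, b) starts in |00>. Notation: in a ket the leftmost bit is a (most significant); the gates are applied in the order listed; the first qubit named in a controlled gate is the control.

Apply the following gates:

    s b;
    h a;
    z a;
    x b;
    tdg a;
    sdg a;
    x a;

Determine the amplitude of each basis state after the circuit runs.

After the circuit, the state carries amplitude 0 on |00>, sqrt(2)*exp(I*pi/4)/2 on |01>, 0 on |10>, sqrt(2)/2 on |11>.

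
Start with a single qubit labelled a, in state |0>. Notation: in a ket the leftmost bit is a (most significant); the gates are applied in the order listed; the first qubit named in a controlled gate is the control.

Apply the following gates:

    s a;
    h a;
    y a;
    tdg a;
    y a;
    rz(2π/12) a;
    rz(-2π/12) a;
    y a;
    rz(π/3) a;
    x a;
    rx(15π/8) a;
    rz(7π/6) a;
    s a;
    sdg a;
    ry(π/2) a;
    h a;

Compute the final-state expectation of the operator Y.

The expectation value of Y is (-sqrt(6) + sqrt(2))*(sqrt(sqrt(2) + 2) + 2)/16 + sqrt(2)*(-2 + sqrt(sqrt(2) + 2))/8. Key observation: steps 5-8 multiply out to the identity, so the circuit reduces to the remaining gates.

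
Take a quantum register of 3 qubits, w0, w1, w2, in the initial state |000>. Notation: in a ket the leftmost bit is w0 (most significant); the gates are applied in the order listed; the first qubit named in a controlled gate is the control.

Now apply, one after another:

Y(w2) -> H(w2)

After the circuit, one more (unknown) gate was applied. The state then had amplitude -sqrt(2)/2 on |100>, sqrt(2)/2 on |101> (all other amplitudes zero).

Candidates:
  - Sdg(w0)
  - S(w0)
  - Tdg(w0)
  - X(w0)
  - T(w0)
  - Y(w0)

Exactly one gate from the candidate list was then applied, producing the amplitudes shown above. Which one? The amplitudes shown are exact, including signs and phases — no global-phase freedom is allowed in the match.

The unique candidate consistent with the amplitudes is Y(w0).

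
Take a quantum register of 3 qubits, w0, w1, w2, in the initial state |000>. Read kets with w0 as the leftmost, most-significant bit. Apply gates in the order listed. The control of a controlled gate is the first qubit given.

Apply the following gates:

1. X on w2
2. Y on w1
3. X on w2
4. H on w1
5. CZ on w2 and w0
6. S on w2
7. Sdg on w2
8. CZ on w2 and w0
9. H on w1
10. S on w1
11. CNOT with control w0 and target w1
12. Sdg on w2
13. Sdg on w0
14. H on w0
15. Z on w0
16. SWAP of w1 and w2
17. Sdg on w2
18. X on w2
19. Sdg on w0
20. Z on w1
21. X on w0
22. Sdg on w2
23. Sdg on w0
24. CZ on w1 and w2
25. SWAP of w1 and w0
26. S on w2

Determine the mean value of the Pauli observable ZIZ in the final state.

The observable ZIZ averages to 1. Key observation: steps 4-9 multiply out to the identity, so the circuit reduces to the remaining gates.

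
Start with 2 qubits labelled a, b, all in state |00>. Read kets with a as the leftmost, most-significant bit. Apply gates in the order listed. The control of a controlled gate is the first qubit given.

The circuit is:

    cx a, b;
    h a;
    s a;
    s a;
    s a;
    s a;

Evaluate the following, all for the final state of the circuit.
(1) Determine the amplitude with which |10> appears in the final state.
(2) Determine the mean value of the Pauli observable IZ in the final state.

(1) |10> carries amplitude sqrt(2)/2 in the final state. Key observation: steps 3-6 multiply out to the identity, so the circuit reduces to the remaining gates.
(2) In the final state, IZ has expectation 1.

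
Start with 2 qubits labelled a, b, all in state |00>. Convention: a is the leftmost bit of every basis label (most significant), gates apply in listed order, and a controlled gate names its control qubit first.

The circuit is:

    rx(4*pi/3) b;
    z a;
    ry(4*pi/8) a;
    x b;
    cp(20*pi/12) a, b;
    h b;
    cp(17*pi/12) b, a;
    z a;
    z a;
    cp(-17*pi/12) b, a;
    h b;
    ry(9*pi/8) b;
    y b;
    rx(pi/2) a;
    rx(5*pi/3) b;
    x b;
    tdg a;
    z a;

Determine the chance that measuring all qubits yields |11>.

A full measurement returns |11> with probability -sqrt(3*sqrt(2) + 6)/128 + sqrt(6 - 3*sqrt(2))/128 + 3*sqrt(2 - sqrt(2))/128 + sqrt(sqrt(2) + 2)/32 + 5*sqrt(3)/64 + 25/64.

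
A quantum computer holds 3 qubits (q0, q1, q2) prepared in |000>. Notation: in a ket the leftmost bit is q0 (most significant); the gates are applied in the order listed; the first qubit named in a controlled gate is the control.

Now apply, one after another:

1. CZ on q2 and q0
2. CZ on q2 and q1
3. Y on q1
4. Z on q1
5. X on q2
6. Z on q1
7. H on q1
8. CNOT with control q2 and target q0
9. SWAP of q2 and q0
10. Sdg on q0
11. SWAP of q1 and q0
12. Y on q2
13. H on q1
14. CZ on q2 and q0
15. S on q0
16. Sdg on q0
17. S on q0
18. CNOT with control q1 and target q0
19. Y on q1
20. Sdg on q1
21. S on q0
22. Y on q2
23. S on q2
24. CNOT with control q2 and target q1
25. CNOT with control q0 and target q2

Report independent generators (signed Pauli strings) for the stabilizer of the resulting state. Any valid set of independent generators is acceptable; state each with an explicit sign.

One valid set of independent stabilizer generators is +XZX, -IXZ, -ZIZ (any independent generating set of the same group is equally correct).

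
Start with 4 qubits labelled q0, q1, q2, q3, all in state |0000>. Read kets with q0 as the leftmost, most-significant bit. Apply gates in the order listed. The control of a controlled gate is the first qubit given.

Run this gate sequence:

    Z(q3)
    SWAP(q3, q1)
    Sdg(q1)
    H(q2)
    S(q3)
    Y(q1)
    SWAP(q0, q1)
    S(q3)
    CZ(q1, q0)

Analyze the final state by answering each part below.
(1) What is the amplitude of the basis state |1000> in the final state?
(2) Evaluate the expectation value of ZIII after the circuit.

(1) The amplitude on |1000> is sqrt(2)*I/2.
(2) The observable ZIII averages to -1.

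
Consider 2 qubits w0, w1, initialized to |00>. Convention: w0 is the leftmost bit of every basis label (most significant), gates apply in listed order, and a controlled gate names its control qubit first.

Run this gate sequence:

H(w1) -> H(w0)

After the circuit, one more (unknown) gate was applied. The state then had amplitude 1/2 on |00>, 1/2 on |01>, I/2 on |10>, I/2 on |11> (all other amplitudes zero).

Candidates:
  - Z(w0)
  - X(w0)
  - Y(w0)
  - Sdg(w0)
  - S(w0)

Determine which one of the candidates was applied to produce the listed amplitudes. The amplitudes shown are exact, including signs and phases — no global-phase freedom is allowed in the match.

It was S(w0) that produced the state shown.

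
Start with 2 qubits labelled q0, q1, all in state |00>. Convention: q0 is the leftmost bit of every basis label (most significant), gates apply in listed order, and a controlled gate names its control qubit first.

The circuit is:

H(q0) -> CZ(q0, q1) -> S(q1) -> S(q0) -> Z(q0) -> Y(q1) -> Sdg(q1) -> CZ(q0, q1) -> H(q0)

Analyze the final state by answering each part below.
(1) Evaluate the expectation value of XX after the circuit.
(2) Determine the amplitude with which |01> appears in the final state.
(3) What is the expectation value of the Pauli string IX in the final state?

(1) The expectation value of XX is 0.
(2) |01> carries amplitude 1/2 + I/2 in the final state.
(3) The observable IX averages to 0.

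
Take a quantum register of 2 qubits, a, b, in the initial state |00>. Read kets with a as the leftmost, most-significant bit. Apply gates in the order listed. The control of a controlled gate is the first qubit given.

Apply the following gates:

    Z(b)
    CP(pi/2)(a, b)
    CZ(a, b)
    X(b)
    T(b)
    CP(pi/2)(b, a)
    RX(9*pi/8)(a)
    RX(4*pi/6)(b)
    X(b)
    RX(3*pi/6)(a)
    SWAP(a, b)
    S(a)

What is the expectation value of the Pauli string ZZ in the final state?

In the final state, ZZ has expectation -sqrt(2 - sqrt(2))/4.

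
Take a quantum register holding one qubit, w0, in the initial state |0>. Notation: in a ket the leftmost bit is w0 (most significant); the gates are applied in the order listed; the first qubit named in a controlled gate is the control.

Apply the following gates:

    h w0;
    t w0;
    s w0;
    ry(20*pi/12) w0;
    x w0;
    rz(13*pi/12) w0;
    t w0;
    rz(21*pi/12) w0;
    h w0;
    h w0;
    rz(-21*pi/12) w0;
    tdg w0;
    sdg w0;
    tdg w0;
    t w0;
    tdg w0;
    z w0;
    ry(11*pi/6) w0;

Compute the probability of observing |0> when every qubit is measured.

A full measurement returns |0> with probability -sqrt(6)/16 + 7*sqrt(2)/32 + 1/2.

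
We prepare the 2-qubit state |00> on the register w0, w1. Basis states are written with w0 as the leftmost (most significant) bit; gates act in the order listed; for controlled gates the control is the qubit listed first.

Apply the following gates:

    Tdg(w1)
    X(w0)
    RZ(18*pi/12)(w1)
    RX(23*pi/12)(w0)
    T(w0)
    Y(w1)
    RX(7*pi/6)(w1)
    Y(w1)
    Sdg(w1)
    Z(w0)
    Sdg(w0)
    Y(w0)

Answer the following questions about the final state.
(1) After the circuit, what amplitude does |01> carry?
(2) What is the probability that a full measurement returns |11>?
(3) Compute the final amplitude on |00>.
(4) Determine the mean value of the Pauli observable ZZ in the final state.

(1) The amplitude on |01> is I*(sqrt(4 - 2*sqrt(2))/16 + sqrt(12 - 6*sqrt(2))/16 + sqrt(6*sqrt(2) + 12)/16 + 3*sqrt(2*sqrt(2) + 4)/16).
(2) A full measurement returns |11> with probability -3*sqrt(6)/32 - 5*sqrt(2)/32 + sqrt(3)/8 + 1/4.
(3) The amplitude on |00> is I*(-3*sqrt(2*sqrt(2) + 4)/16 - sqrt(12 - 6*sqrt(2))/16 + sqrt(4 - 2*sqrt(2))/16 + sqrt(6*sqrt(2) + 12)/16).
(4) The observable ZZ averages to -3*sqrt(2)/8 - sqrt(6)/8.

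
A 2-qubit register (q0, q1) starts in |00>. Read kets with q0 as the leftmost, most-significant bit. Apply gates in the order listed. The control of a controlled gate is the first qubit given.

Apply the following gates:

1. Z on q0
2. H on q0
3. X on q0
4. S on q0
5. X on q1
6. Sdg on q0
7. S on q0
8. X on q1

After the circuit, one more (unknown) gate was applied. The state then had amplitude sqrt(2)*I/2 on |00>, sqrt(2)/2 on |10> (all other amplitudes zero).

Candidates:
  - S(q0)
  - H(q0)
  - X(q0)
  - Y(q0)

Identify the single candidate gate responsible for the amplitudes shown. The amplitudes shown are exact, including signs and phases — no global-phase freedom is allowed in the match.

The applied gate was X(q0). Key observation: gates 5-8 undo each other exactly, leaving only the rest of the circuit to track.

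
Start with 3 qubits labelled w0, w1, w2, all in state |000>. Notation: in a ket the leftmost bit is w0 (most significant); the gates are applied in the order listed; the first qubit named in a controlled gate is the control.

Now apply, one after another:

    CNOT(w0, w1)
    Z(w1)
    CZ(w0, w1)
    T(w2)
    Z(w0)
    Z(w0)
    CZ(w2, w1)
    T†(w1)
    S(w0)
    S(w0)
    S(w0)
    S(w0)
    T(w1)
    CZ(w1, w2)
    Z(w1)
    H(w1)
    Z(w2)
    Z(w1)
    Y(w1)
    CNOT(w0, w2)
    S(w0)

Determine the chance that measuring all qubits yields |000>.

A full measurement returns |000> with probability 1/2. Key observation: the block from step 9 through step 12 cancels to the identity and can be dropped.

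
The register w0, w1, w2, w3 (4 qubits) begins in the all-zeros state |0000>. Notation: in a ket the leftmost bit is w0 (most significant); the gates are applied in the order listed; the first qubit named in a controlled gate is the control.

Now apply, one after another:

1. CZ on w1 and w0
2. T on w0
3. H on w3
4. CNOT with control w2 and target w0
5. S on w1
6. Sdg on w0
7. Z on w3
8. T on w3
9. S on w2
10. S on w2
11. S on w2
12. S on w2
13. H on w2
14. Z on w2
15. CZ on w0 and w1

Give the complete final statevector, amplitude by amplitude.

The final amplitudes are 1/2 on |0000>, -exp(I*pi/4)/2 on |0001>, -1/2 on |0010>, exp(I*pi/4)/2 on |0011>, and 0 on every other basis state. Key observation: steps 9-12 multiply out to the identity, so the circuit reduces to the remaining gates.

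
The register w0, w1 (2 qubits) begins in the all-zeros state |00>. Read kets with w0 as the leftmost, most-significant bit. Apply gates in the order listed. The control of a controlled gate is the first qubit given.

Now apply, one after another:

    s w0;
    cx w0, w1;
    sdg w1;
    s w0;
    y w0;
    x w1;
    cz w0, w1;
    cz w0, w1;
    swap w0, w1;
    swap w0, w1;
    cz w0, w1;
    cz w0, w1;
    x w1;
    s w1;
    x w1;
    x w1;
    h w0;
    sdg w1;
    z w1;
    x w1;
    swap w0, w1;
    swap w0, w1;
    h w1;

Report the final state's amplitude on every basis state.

After the circuit, the state carries amplitude I/2 on |00>, -I/2 on |01>, -I/2 on |10>, I/2 on |11>. Key observation: gates 6-13 undo each other exactly, leaving only the rest of the circuit to track.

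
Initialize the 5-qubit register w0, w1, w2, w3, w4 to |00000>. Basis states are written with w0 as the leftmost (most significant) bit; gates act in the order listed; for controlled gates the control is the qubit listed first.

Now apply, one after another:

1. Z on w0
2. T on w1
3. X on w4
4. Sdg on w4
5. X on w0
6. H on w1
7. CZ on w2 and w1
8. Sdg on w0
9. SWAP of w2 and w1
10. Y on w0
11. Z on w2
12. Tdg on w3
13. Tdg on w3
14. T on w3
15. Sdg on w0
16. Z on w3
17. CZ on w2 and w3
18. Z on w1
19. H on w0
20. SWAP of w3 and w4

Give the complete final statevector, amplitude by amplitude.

After the circuit, the state carries amplitude I/2 on |00010>, -I/2 on |00110>, I/2 on |10010>, -I/2 on |10110>, and 0 on every other basis state.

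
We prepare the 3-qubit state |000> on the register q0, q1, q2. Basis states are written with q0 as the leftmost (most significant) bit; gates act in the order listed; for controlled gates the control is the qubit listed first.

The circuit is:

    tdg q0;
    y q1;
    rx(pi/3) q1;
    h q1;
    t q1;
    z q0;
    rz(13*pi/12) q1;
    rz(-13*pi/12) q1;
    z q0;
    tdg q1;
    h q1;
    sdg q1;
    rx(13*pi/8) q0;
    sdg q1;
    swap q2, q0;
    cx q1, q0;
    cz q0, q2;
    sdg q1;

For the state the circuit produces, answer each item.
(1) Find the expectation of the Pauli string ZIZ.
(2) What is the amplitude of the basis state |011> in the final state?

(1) In the final state, ZIZ has expectation -sqrt(2 - sqrt(2))/4. Key observation: the block from step 4 through step 11 cancels to the identity and can be dropped.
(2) The amplitude on |011> is 0.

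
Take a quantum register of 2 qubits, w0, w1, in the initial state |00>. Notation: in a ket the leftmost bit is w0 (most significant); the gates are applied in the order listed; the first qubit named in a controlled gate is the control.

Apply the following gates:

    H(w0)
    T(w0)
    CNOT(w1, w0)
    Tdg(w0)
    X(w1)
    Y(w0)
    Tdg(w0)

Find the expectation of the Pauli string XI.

In the final state, XI has expectation -sqrt(2)/2.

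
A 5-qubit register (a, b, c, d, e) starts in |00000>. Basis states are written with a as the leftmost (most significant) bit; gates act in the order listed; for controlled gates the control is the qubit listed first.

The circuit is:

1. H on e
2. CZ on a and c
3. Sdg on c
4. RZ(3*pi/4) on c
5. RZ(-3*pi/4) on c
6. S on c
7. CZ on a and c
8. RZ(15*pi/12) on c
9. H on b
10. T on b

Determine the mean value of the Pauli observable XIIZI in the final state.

In the final state, XIIZI has expectation 0. Key observation: steps 2-7 multiply out to the identity, so the circuit reduces to the remaining gates.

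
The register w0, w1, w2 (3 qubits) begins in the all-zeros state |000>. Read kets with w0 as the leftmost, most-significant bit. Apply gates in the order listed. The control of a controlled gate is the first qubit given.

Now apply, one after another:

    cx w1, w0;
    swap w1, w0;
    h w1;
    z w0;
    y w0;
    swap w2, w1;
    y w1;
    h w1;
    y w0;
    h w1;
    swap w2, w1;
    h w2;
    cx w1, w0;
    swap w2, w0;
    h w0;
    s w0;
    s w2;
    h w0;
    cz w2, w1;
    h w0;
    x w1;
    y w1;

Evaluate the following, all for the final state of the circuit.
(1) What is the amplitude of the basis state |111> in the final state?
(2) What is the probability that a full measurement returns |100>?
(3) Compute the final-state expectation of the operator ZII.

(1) The amplitude on |111> is -sqrt(2)/2.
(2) Outcome |100> occurs with probability 1/2.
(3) In the final state, ZII has expectation -1.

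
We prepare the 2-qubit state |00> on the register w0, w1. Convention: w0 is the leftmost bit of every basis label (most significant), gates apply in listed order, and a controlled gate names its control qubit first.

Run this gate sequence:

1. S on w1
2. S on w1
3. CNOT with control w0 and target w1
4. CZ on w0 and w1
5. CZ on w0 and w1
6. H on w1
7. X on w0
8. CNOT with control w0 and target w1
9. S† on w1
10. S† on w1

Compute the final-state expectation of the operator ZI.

The observable ZI averages to -1.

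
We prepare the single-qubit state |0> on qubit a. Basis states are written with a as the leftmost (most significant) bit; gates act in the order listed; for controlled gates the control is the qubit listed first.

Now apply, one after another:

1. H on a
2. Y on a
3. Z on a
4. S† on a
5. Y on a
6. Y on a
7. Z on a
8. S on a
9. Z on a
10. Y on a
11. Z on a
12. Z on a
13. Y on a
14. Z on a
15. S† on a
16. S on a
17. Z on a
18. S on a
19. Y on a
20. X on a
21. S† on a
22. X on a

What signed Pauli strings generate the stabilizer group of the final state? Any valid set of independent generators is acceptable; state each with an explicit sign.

The stabilizer group can be generated by -X, among other valid generating sets.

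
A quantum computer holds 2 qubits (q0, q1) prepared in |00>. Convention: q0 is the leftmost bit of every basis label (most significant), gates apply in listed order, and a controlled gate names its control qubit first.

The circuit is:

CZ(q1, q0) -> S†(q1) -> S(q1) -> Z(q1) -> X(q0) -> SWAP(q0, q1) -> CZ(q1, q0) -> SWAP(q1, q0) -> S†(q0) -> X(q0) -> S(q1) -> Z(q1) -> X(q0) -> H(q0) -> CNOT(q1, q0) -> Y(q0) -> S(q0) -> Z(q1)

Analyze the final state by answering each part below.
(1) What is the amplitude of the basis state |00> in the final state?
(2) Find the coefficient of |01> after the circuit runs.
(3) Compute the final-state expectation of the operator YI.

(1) The amplitude on |00> is sqrt(2)/2.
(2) The amplitude on |01> is 0.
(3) The expectation value of YI is 1.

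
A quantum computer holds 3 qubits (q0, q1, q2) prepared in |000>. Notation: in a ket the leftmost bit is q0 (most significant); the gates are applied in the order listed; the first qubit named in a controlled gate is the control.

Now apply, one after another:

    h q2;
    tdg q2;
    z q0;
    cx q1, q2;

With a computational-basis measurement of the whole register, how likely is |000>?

A full measurement returns |000> with probability 1/2.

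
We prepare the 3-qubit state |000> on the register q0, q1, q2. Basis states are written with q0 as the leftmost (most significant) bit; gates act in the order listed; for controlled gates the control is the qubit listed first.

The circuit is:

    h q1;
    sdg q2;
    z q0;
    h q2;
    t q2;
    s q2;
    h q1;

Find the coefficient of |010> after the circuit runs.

The amplitude on |010> is 0.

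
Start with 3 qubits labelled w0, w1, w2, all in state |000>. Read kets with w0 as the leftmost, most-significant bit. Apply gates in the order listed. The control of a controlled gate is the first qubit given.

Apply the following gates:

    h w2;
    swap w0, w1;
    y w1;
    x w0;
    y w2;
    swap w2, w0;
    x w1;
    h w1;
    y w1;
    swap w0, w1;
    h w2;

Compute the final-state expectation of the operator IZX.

In the final state, IZX has expectation 0.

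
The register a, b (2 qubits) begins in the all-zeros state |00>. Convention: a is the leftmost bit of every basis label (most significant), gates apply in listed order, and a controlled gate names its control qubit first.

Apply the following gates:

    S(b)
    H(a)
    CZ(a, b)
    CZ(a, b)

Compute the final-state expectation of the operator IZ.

The expectation value of IZ is 1. Key observation: steps 3-4 multiply out to the identity, so the circuit reduces to the remaining gates.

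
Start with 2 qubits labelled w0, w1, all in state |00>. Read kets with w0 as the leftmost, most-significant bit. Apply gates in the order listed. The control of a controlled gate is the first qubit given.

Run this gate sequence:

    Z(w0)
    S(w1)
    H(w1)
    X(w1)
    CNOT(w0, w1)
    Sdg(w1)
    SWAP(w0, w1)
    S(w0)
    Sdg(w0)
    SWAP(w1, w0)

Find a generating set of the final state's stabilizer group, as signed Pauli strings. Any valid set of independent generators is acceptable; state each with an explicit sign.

One valid set of independent stabilizer generators is -IY, +ZI (any independent generating set of the same group is equally correct). Key observation: the block from step 8 through step 9 cancels to the identity and can be dropped.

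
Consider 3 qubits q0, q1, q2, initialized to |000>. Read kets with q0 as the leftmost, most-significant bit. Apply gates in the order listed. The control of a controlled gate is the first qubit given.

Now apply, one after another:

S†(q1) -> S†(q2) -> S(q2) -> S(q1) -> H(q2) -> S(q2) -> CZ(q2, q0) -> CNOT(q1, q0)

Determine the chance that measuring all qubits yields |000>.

Outcome |000> occurs with probability 1/2. Key observation: steps 1-4 multiply out to the identity, so the circuit reduces to the remaining gates.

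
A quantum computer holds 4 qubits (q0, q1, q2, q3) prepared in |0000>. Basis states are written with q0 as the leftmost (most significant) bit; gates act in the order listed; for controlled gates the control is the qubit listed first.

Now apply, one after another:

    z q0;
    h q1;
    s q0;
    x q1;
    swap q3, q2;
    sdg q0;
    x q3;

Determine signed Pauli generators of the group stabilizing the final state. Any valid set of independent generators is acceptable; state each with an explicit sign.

The stabilizer group can be generated by +IXII, +ZIII, +IIZI, -IIIZ, among other valid generating sets.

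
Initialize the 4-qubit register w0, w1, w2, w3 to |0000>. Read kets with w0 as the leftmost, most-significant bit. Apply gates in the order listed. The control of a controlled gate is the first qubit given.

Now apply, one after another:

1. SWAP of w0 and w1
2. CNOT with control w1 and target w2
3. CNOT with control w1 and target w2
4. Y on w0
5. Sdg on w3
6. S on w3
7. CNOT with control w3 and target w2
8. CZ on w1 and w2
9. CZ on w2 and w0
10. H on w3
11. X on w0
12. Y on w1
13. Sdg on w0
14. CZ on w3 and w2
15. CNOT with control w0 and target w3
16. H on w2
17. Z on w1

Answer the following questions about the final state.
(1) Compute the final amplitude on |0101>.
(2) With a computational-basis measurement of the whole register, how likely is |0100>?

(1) The final state's coefficient on |0101> equals 1/2. Key observation: steps 2-3 multiply out to the identity, so the circuit reduces to the remaining gates.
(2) The probability of measuring |0100> is 1/4.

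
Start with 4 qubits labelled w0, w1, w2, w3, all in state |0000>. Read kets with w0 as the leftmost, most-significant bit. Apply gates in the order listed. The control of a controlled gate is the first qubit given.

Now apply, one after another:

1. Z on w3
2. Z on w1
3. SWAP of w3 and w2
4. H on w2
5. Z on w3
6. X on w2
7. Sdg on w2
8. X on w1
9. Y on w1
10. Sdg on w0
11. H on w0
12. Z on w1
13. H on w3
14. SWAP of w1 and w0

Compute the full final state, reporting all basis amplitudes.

The final amplitudes are -sqrt(2)*I/4 on |0000>, -sqrt(2)*I/4 on |0001>, -sqrt(2)/4 on |0010>, -sqrt(2)/4 on |0011>, -sqrt(2)*I/4 on |0100>, -sqrt(2)*I/4 on |0101>, -sqrt(2)/4 on |0110>, -sqrt(2)/4 on |0111>, 0 on |1000>, 0 on |1001>, 0 on |1010>, 0 on |1011>, 0 on |1100>, 0 on |1101>, 0 on |1110>, 0 on |1111>.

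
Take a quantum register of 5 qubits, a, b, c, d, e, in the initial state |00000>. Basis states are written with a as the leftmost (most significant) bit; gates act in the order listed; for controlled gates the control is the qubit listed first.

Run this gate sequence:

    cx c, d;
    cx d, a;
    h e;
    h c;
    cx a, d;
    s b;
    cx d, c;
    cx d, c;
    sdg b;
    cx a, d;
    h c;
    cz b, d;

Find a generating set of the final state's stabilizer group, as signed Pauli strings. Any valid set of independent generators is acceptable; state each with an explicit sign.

One valid set of independent stabilizer generators is +IIIIX, +ZIIII, +IZIII, +IIZII, +IIIZI (any independent generating set of the same group is equally correct).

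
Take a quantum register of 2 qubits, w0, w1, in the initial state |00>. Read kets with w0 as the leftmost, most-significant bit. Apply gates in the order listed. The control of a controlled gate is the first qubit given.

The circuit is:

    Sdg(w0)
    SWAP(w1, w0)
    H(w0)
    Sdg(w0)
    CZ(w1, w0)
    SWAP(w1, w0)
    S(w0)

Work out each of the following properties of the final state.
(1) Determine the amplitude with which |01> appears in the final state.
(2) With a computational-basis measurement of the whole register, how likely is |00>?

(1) The amplitude on |01> is -sqrt(2)*I/2.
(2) Outcome |00> occurs with probability 1/2.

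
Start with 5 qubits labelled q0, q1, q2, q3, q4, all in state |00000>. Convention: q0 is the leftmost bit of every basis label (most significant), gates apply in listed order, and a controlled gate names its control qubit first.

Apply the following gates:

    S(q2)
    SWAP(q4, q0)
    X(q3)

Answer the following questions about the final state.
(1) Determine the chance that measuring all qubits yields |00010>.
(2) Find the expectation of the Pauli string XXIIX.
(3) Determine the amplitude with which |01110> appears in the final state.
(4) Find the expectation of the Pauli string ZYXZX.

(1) A full measurement returns |00010> with probability 1.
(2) In the final state, XXIIX has expectation 0.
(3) |01110> carries amplitude 0 in the final state.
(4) The observable ZYXZX averages to 0.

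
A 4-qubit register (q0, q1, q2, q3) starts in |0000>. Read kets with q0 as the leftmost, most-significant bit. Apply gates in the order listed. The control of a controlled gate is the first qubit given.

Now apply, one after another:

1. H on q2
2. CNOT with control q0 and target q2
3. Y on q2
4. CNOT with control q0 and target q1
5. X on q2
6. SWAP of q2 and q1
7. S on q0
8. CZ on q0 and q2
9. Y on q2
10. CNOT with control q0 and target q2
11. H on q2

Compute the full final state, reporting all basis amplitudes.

After the circuit, the state carries amplitude -1/2 on |0000>, 1/2 on |0010>, 1/2 on |0100>, -1/2 on |0110>, and 0 on every other basis state.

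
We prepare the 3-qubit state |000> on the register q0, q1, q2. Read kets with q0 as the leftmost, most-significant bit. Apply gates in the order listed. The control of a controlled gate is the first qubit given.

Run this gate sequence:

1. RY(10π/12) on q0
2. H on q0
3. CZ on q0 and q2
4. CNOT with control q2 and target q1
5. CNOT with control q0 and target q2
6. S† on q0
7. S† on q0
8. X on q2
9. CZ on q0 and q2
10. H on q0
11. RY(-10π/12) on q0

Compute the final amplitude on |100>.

The final state's coefficient on |100> equals -sqrt(3)/4.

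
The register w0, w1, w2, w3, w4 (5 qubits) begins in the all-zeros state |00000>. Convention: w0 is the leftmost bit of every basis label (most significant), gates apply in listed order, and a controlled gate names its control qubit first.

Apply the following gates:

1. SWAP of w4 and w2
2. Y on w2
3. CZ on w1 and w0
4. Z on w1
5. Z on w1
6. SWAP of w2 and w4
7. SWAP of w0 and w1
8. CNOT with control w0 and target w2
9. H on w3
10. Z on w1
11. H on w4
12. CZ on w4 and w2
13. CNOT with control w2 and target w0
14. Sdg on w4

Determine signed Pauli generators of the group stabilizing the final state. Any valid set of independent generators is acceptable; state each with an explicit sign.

One valid set of independent stabilizer generators is +IIIXI, +IIIIY, +ZIIII, +IZIII, +IIZII (any independent generating set of the same group is equally correct).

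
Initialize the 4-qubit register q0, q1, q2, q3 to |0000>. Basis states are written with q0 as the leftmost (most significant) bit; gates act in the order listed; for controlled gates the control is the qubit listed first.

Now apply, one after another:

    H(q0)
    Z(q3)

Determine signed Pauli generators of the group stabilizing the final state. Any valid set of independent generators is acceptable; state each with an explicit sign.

The final state is stabilized by the group generated by +XIII, +IZII, +IIZI, +IIIZ; other independent generating sets are equally valid.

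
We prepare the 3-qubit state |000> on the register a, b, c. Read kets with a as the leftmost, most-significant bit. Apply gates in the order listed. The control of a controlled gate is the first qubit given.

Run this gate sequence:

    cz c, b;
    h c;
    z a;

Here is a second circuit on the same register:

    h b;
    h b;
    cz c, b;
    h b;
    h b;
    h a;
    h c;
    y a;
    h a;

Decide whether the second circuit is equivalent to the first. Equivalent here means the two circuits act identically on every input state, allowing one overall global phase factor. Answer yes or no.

No — the two circuits implement different unitaries, even allowing a global phase.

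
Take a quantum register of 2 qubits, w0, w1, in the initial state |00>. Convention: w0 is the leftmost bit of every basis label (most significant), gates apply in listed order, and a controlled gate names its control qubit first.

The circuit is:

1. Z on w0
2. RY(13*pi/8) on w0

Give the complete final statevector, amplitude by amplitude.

The final amplitudes are -cos(3*pi/16) on |00>, 0 on |01>, sin(3*pi/16) on |10>, 0 on |11>.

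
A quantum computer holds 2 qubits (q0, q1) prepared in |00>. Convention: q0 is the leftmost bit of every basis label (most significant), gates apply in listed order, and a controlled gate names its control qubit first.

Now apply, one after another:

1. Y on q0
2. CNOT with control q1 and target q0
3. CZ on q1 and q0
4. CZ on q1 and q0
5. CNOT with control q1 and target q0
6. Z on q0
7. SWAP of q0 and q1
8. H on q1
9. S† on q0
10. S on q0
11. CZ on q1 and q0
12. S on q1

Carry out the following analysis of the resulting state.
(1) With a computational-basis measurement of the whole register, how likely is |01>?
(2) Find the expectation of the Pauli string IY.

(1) The probability of measuring |01> is 1/2. Key observation: gates 3-4 undo each other exactly, leaving only the rest of the circuit to track.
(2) In the final state, IY has expectation -1.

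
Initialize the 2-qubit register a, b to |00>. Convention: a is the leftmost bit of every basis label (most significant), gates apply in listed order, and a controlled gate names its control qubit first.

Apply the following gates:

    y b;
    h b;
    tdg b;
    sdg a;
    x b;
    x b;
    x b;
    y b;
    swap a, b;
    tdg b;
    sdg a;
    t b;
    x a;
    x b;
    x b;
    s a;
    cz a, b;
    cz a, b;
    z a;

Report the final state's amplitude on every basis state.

The final amplitudes are -sqrt(2)*exp(I*pi/4)/2 on |00>, 0 on |01>, -sqrt(2)*I/2 on |10>, 0 on |11>.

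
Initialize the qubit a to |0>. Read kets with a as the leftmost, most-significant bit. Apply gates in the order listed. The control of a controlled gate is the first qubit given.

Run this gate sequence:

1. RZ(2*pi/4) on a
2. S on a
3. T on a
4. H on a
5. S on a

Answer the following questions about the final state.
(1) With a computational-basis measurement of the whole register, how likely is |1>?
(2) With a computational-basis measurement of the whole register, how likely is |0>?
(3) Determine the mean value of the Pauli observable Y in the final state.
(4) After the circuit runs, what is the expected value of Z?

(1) Outcome |1> occurs with probability 1/2.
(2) The probability of measuring |0> is 1/2.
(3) In the final state, Y has expectation 1.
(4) The expectation value of Z is 0.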